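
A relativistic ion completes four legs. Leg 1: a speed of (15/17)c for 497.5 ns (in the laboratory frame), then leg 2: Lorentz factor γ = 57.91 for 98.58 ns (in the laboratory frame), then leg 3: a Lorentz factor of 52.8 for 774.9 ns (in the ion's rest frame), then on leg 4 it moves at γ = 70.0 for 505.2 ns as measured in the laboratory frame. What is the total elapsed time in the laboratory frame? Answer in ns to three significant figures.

Leg 1: 497.5 ns is already measured in the laboratory frame.
Leg 2: 98.58 ns is already measured in the laboratory frame.
Leg 3: γ = 52.8; Δt_3 = 52.80 × 774.9 = 4.091×10⁴ ns.
Leg 4: 505.2 ns is already measured in the laboratory frame.
Total: 497.5 + 98.58 + 4.091×10⁴ + 505.2 ns.

Δt = 4.20×10⁴ ns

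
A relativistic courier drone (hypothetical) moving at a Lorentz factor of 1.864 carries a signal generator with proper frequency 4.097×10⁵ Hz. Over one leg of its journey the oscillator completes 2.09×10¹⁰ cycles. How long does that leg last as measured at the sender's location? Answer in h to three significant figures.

Δt = 26.4 h

γ = 1.864
Proper time for N cycles: τ = N/f = 2.09×10¹⁰/(4.097×10⁵) = 5.101×10⁴ s = 14.17 h.
Lab-frame duration Δt = γτ = 1.864 × 14.17 = 26.41 h.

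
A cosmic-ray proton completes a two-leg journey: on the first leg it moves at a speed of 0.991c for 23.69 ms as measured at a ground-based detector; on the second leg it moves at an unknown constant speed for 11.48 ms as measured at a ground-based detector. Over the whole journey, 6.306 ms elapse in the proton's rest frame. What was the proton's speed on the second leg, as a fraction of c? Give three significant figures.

β = 0.962

Leg 1: γ = 1/√(1 − 0.991²) = 1/√0.01792 = 7.470; τ_1 = 23.69/7.470 = 3.171 ms.
Leg 2: speed unknown; τ_2 = 11.48/γ_2.
Total proper time: 3.171 + τ_2 = 6.306, so τ_2 = 6.306 − 3.171 = 3.135 ms.
γ_2 = 11.48/3.135 = 3.662; β = √(1 − 1/γ²) = √0.9254.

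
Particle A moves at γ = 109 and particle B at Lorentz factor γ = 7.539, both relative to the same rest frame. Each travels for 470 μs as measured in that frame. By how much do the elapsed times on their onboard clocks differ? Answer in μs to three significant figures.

A: γ = 109; τ_A = 470/109.0 = 4.312 μs.
B: γ = 7.539; τ_B = 470/7.539 = 62.34 μs.

|τ_A − τ_B| = 58.0 μs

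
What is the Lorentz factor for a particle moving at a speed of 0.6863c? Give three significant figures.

γ = 1.37

γ = 1/√(1 − 0.6863²) = 1/√0.5290 = 1.375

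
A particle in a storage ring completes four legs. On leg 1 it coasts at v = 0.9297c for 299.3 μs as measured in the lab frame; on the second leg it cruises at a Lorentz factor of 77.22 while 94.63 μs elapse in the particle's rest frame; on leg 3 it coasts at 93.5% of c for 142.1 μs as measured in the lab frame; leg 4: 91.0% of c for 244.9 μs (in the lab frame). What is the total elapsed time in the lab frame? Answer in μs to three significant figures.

Leg 1: 299.3 μs is already measured in the lab frame.
Leg 2: γ = 77.22; Δt_2 = 77.22 × 94.63 = 7307 μs.
Leg 3: 142.1 μs is already measured in the lab frame.
Leg 4: 244.9 μs is already measured in the lab frame.
Total: 299.3 + 7307 + 142.1 + 244.9 μs.

Δt = 7990 μs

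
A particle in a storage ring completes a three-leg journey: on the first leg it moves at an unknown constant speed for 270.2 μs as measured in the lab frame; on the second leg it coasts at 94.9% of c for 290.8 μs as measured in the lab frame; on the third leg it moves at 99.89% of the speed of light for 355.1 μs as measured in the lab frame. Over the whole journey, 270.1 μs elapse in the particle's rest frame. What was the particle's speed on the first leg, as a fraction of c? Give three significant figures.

β = 0.801

Leg 1: speed unknown; τ_1 = 270.2/γ_1.
Leg 2: β = 0.949; γ = 1/√(1 − 0.949²) = 1/√0.09940 = 3.172; τ_2 = 290.8/3.172 = 91.68 μs.
Leg 3: β = 0.9989; γ = 1/√(1 − 0.9989²) = 1/√0.002199 = 21.33; τ_3 = 355.1/21.33 = 16.65 μs.
Total proper time: τ_1 + 91.68 + 16.65 = 270.1, so τ_1 = 270.1 − 108.3 = 161.8 μs.
γ_1 = 270.2/161.8 = 1.670; β = √(1 − 1/γ²) = √0.6416.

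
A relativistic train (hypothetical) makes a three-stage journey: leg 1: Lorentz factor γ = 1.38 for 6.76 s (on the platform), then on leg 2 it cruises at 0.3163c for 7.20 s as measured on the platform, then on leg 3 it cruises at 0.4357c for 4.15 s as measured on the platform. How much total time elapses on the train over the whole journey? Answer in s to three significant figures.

Leg 1: γ = 1.38; τ_1 = 6.76/1.380 = 4.899 s.
Leg 2: γ = 1/√(1 − 0.3163²) = 1/√0.9000 = 1.054; τ_2 = 7.20/1.054 = 6.830 s.
Leg 3: γ = 1/√(1 − 0.4357²) = 1/√0.8102 = 1.111; τ_3 = 4.15/1.111 = 3.735 s.
Total: 4.899 + 6.830 + 3.735 s.

τ = 15.5 s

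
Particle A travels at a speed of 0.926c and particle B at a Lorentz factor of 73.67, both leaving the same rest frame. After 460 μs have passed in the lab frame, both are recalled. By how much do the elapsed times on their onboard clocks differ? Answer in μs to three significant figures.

|τ_A − τ_B| = 167 μs

A: γ = 1/√(1 − 0.926²) = 1/√0.1425 = 2.649; τ_A = 460/2.649 = 173.7 μs.
B: γ = 73.67; τ_B = 460/73.67 = 6.244 μs.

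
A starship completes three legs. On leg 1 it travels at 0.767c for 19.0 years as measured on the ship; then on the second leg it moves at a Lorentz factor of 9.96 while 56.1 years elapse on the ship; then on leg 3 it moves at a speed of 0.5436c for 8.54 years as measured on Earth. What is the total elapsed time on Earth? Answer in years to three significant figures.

Leg 1: γ = 1/√(1 − 0.767²) = 1/√0.4117 = 1.558; Δt_1 = 1.558 × 19.0 = 29.61 years.
Leg 2: γ = 9.96; Δt_2 = 9.960 × 56.1 = 558.8 years.
Leg 3: 8.54 years is already measured on Earth.
Total: 29.61 + 558.8 + 8.540 years.

Δt = 597 years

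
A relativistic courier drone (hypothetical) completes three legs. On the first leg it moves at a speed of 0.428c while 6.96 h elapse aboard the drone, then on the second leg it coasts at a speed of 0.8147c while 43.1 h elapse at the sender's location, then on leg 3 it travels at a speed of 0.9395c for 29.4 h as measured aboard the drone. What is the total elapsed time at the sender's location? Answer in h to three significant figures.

Leg 1: γ = 1/√(1 − 0.428²) = 1/√0.8168 = 1.106; Δt_1 = 1.106 × 6.96 = 7.701 h.
Leg 2: 43.1 h is already measured at the sender's location.
Leg 3: γ = 1/√(1 − 0.9395²) = 1/√0.1173 = 2.919; Δt_3 = 2.919 × 29.4 = 85.83 h.
Total: 7.701 + 43.10 + 85.83 h.

Δt = 137 h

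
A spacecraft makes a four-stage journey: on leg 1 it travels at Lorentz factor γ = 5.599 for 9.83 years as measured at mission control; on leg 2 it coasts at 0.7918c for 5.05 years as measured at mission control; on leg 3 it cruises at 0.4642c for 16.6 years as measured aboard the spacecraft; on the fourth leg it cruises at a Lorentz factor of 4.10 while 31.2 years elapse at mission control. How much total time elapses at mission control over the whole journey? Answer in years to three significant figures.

Δt = 64.8 years

Leg 1: 9.83 years is already measured at mission control.
Leg 2: 5.05 years is already measured at mission control.
Leg 3: γ = 1/√(1 − 0.4642²) = 1/√0.7845 = 1.129; Δt_3 = 1.129 × 16.6 = 18.74 years.
Leg 4: 31.2 years is already measured at mission control.
Total: 9.830 + 5.050 + 18.74 + 31.20 years.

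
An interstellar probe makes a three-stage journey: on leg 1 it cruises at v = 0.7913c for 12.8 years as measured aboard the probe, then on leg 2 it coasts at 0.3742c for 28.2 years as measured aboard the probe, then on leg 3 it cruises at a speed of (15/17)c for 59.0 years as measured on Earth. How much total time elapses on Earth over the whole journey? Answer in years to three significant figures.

Δt = 110 years

Leg 1: γ = 1/√(1 − 0.7913²) = 1/√0.3738 = 1.636; Δt_1 = 1.636 × 12.8 = 20.93 years.
Leg 2: γ = 1/√(1 − 0.3742²) = 1/√0.8600 = 1.078; Δt_2 = 1.078 × 28.2 = 30.41 years.
Leg 3: 59.0 years is already measured on Earth.
Total: 20.93 + 30.41 + 59.00 years.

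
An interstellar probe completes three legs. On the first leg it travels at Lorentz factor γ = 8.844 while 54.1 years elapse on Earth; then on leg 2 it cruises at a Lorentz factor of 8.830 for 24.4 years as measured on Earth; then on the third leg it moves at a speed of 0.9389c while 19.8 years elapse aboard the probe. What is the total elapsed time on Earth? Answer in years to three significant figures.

Leg 1: 54.1 years is already measured on Earth.
Leg 2: 24.4 years is already measured on Earth.
Leg 3: γ = 1/√(1 − 0.9389²) = 1/√0.1185 = 2.905; Δt_3 = 2.905 × 19.8 = 57.53 years.
Total: 54.10 + 24.40 + 57.53 years.

Δt = 136 years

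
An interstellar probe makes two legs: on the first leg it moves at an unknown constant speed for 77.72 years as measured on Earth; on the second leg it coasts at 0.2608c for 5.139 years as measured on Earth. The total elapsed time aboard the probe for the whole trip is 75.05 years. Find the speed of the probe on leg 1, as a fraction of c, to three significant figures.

Leg 1: speed unknown; τ_1 = 77.72/γ_1.
Leg 2: γ = 1/√(1 − 0.2608²) = 1/√0.9320 = 1.036; τ_2 = 5.139/1.036 = 4.961 years.
Total proper time: τ_1 + 4.961 = 75.05, so τ_1 = 75.05 − 4.961 = 70.09 years.
γ_1 = 77.72/70.09 = 1.109; β = √(1 − 1/γ²) = √0.1867.

β = 0.432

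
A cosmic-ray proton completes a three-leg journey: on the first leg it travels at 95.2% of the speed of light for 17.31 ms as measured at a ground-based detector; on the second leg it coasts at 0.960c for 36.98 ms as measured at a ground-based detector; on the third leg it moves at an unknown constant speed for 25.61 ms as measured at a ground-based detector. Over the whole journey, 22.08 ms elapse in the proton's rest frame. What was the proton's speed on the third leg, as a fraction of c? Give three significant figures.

β = 0.968

Leg 1: β = 0.952; γ = 1/√(1 − 0.952²) = 1/√0.09370 = 3.267; τ_1 = 17.31/3.267 = 5.299 ms.
Leg 2: γ = 1/√(1 − 0.960²) = 25/7 ≈ 3.571; τ_2 = 36.98/3.571 = 10.35 ms.
Leg 3: speed unknown; τ_3 = 25.61/γ_3.
Total proper time: 5.299 + 10.35 + τ_3 = 22.08, so τ_3 = 22.08 − 15.65 = 6.427 ms.
γ_3 = 25.61/6.427 = 3.985; β = √(1 − 1/γ²) = √0.9370.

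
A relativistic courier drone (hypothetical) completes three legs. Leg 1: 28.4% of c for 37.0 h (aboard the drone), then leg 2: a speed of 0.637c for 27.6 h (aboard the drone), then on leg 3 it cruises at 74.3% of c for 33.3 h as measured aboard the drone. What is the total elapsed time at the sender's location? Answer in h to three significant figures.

Δt = 124 h

Leg 1: β = 0.284; γ = 1/√(1 − 0.284²) = 1/√0.9193 = 1.043; Δt_1 = 1.043 × 37.0 = 38.59 h.
Leg 2: γ = 1/√(1 − 0.637²) = 1/√0.5942 = 1.297; Δt_2 = 1.297 × 27.6 = 35.80 h.
Leg 3: β = 0.743; γ = 1/√(1 − 0.743²) = 1/√0.4480 = 1.494; Δt_3 = 1.494 × 33.3 = 49.75 h.
Total: 38.59 + 35.80 + 49.75 h.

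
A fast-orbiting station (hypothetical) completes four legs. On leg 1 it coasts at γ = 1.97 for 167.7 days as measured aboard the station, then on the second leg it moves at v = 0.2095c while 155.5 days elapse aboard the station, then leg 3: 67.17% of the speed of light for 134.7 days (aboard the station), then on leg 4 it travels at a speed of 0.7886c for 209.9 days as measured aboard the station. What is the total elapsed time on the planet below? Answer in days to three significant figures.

Leg 1: γ = 1.97; Δt_1 = 1.970 × 167.7 = 330.4 days.
Leg 2: γ = 1/√(1 − 0.2095²) = 1/√0.9561 = 1.023; Δt_2 = 1.023 × 155.5 = 159.0 days.
Leg 3: β = 0.6717; γ = 1/√(1 − 0.6717²) = 1/√0.5488 = 1.350; Δt_3 = 1.350 × 134.7 = 181.8 days.
Leg 4: γ = 1/√(1 − 0.7886²) = 1/√0.3781 = 1.626; Δt_4 = 1.626 × 209.9 = 341.4 days.
Total: 330.4 + 159.0 + 181.8 + 341.4 days.

Δt = 1010 days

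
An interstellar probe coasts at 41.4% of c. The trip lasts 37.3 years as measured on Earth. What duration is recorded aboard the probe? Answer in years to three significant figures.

τ = 34.0 years

β = 0.414; γ = 1/√(1 − 0.414²) = 1/√0.8286 = 1.099
The interval measured on Earth is the dilated one; the clock aboard the probe measures the proper time τ = Δt/γ = 37.3/1.099 years.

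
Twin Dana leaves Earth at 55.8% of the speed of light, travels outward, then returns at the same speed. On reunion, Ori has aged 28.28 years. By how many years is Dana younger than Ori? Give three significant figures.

Δt − τ = 4.81 years

β = 0.558; γ = 1/√(1 − 0.558²) = 1/√0.6886 = 1.205
Dana's elapsed proper time: τ = 28.28/1.205 = 23.47 years.
Age gap = Δt − τ = 28.28 − 23.47 years.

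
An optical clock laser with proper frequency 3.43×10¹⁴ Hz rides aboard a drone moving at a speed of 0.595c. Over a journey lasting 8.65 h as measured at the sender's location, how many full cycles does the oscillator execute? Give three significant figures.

γ = 1/√(1 − 0.595²) = 1/√0.6460 = 1.244
The oscillator's own cycle count is N = f × τ where τ is the proper time aboard the drone. τ = Δt/γ = 8.65/1.244 = 6.952 h = 2.503×10⁴ s.
N = 3.43×10¹⁴ × 2.503×10⁴ = 8.585×10¹⁸.

N = 8.58×10¹⁸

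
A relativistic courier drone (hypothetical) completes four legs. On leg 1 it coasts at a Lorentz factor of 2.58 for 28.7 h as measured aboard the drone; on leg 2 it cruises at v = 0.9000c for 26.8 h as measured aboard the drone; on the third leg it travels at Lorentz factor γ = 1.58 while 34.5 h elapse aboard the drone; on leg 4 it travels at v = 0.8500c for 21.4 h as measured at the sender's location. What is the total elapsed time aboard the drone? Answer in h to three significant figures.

Leg 1: 28.7 h is already measured aboard the drone.
Leg 2: 26.8 h is already measured aboard the drone.
Leg 3: 34.5 h is already measured aboard the drone.
Leg 4: γ = 1/√(1 − 0.8500²) = 1/√0.2775 = 1.898; τ_4 = 21.4/1.898 = 11.27 h.
Total: 28.70 + 26.80 + 34.50 + 11.27 h.

τ = 101 h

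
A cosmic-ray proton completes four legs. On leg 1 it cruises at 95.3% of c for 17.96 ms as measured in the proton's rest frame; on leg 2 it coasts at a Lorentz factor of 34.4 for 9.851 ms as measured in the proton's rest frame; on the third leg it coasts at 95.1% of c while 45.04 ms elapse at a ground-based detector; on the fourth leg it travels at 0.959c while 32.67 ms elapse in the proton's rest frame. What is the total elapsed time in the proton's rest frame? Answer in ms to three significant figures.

τ = 74.4 ms

Leg 1: 17.96 ms is already measured in the proton's rest frame.
Leg 2: 9.851 ms is already measured in the proton's rest frame.
Leg 3: β = 0.951; γ = 1/√(1 − 0.951²) = 1/√0.09560 = 3.234; τ_3 = 45.04/3.234 = 13.93 ms.
Leg 4: 32.67 ms is already measured in the proton's rest frame.
Total: 17.96 + 9.851 + 13.93 + 32.67 ms.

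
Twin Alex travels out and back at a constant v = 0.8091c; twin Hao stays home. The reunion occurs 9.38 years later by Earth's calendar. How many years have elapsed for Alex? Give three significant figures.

τ = 5.51 years

γ = 1/√(1 − 0.8091²) = 1/√0.3454 = 1.702
Alex's clock measures proper time along the trip: τ = Δt/γ = 9.38/1.702 years.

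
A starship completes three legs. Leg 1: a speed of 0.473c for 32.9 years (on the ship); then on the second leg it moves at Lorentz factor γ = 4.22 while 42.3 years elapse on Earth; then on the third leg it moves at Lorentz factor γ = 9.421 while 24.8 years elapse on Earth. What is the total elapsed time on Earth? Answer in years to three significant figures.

Leg 1: γ = 1/√(1 − 0.473²) = 1/√0.7763 = 1.135; Δt_1 = 1.135 × 32.9 = 37.34 years.
Leg 2: 42.3 years is already measured on Earth.
Leg 3: 24.8 years is already measured on Earth.
Total: 37.34 + 42.30 + 24.80 years.

Δt = 104 years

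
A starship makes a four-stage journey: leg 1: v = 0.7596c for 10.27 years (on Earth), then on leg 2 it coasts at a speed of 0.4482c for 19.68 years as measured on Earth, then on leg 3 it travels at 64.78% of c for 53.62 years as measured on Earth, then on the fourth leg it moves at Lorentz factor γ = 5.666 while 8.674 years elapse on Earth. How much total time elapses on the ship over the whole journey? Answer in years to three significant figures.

τ = 66.7 years

Leg 1: γ = 1/√(1 − 0.7596²) = 1/√0.4230 = 1.538; τ_1 = 10.27/1.538 = 6.680 years.
Leg 2: γ = 1/√(1 − 0.4482²) = 1/√0.7991 = 1.119; τ_2 = 19.68/1.119 = 17.59 years.
Leg 3: β = 0.6478; γ = 1/√(1 − 0.6478²) = 1/√0.5804 = 1.313; τ_3 = 53.62/1.313 = 40.85 years.
Leg 4: γ = 5.666; τ_4 = 8.674/5.666 = 1.531 years.
Total: 6.680 + 17.59 + 40.85 + 1.531 years.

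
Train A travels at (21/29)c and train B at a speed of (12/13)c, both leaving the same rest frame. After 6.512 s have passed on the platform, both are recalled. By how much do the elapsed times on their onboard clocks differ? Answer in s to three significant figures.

A: γ = 1/√(1 − (21/29)²) = 29/20 = 1.450; τ_A = 6.512/1.450 = 4.491 s.
B: γ = 1/√(1 − (12/13)²) = 13/5 = 2.600; τ_B = 6.512/2.600 = 2.505 s.

|τ_A − τ_B| = 1.99 s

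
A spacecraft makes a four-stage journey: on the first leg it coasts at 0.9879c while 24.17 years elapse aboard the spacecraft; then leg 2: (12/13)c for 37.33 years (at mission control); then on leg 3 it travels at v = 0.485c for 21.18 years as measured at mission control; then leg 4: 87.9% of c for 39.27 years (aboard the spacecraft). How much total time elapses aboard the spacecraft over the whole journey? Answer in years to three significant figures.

Leg 1: 24.17 years is already measured aboard the spacecraft.
Leg 2: γ = 1/√(1 − (12/13)²) = 13/5 = 2.600; τ_2 = 37.33/2.600 = 14.36 years.
Leg 3: γ = 1/√(1 − 0.485²) = 1/√0.7648 = 1.143; τ_3 = 21.18/1.143 = 18.52 years.
Leg 4: 39.27 years is already measured aboard the spacecraft.
Total: 24.17 + 14.36 + 18.52 + 39.27 years.

τ = 96.3 years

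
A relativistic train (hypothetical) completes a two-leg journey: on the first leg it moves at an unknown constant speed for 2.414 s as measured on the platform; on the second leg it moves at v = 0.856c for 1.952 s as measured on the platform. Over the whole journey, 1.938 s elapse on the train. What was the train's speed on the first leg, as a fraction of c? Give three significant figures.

Leg 1: speed unknown; τ_1 = 2.414/γ_1.
Leg 2: γ = 1/√(1 − 0.856²) = 1/√0.2673 = 1.934; τ_2 = 1.952/1.934 = 1.009 s.
Total proper time: τ_1 + 1.009 = 1.938, so τ_1 = 1.938 − 1.009 = 0.9289 s.
γ_1 = 2.414/0.9289 = 2.599; β = √(1 − 1/γ²) = √0.8519.

β = 0.923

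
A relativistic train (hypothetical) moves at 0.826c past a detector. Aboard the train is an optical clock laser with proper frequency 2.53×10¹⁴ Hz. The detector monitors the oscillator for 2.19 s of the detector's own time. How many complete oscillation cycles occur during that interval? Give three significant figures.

γ = 1/√(1 − 0.826²) = 1/√0.3177 = 1.774
During 2.19 s of lab time, the oscillator's proper time advances by τ = Δt/γ = 2.19/1.774 = 1.234 s = 1.234×10⁰ s.
N = f × τ = 2.53×10¹⁴ × 1.234×10⁰ = 3.123×10¹⁴.

N = 3.12×10¹⁴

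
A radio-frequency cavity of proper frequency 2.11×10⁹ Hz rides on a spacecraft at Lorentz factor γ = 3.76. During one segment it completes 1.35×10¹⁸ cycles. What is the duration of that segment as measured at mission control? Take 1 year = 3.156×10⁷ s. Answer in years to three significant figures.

γ = 3.76
Proper time for N cycles: τ = N/f = 1.35×10¹⁸/(2.11×10⁹) = 6.398×10⁸ s = 20.27 years.
Lab-frame duration Δt = γτ = 3.760 × 20.27 = 76.23 years.

Δt = 76.2 years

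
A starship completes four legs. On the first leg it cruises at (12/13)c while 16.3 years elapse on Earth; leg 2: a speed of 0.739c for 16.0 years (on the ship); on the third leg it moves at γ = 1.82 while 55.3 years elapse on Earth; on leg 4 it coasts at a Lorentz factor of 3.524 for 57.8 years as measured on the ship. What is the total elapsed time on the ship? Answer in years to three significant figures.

τ = 110 years

Leg 1: γ = 1/√(1 − (12/13)²) = 13/5 = 2.600; τ_1 = 16.3/2.600 = 6.269 years.
Leg 2: 16.0 years is already measured on the ship.
Leg 3: γ = 1.82; τ_3 = 55.3/1.820 = 30.38 years.
Leg 4: 57.8 years is already measured on the ship.
Total: 6.269 + 16.00 + 30.38 + 57.80 years.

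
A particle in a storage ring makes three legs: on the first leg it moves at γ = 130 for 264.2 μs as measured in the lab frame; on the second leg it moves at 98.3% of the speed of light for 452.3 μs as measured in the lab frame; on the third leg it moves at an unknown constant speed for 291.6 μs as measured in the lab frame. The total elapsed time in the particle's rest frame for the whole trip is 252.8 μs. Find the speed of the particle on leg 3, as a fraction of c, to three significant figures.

Leg 1: γ = 130; τ_1 = 264.2/130.0 = 2.032 μs.
Leg 2: β = 0.983; γ = 1/√(1 − 0.983²) = 1/√0.03371 = 5.446; τ_2 = 452.3/5.446 = 83.04 μs.
Leg 3: speed unknown; τ_3 = 291.6/γ_3.
Total proper time: 2.032 + 83.04 + τ_3 = 252.8, so τ_3 = 252.8 − 85.08 = 167.7 μs.
γ_3 = 291.6/167.7 = 1.739; β = √(1 − 1/γ²) = √0.6692.

β = 0.818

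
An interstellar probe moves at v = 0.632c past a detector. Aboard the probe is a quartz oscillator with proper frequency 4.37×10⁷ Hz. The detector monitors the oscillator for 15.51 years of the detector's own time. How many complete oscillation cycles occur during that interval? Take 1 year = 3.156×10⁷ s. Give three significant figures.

γ = 1/√(1 − 0.632²) = 1/√0.6006 = 1.290
During 15.51 years of lab time, the oscillator's proper time advances by τ = Δt/γ = 15.51/1.290 = 12.02 years = 3.793×10⁸ s.
N = f × τ = 4.37×10⁷ × 3.793×10⁸ = 1.658×10¹⁶.

N = 1.66×10¹⁶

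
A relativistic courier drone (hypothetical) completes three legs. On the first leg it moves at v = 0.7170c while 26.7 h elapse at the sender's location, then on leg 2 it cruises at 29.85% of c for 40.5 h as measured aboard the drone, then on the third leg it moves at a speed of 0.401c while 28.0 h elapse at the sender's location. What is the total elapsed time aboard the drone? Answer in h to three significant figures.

τ = 84.8 h

Leg 1: γ = 1/√(1 − 0.7170²) = 1/√0.4859 = 1.435; τ_1 = 26.7/1.435 = 18.61 h.
Leg 2: 40.5 h is already measured aboard the drone.
Leg 3: γ = 1/√(1 − 0.401²) = 1/√0.8392 = 1.092; τ_3 = 28.0/1.092 = 25.65 h.
Total: 18.61 + 40.50 + 25.65 h.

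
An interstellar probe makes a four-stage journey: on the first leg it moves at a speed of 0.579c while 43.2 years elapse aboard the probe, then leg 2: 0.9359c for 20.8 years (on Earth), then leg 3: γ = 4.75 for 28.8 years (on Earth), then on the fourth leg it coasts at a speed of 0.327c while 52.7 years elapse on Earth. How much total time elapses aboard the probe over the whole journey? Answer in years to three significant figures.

τ = 106 years

Leg 1: 43.2 years is already measured aboard the probe.
Leg 2: γ = 1/√(1 − 0.9359²) = 1/√0.1241 = 2.839; τ_2 = 20.8/2.839 = 7.327 years.
Leg 3: γ = 4.75; τ_3 = 28.8/4.750 = 6.063 years.
Leg 4: γ = 1/√(1 − 0.327²) = 1/√0.8931 = 1.058; τ_4 = 52.7/1.058 = 49.80 years.
Total: 43.20 + 7.327 + 6.063 + 49.80 years.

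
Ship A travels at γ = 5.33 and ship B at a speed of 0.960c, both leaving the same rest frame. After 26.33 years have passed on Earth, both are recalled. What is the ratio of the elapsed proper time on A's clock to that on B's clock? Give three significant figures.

τ_A/τ_B = 0.670

A: γ = 5.33. B: γ = 1/√(1 − 0.960²) = 1/√0.07840 = 3.571.
τ_A/τ_B = γ_B/γ_A = 3.571/5.330 = 0.6701, so τ_A/τ_B = 0.6701.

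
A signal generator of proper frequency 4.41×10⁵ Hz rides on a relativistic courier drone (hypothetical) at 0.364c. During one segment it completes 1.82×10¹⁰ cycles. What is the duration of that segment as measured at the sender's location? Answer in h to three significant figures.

γ = 1/√(1 − 0.364²) = 1/√0.8675 = 1.074
Proper time for N cycles: τ = N/f = 1.82×10¹⁰/(4.41×10⁵) = 4.127×10⁴ s = 11.46 h.
Lab-frame duration Δt = γτ = 1.074 × 11.46 = 12.31 h.

Δt = 12.3 h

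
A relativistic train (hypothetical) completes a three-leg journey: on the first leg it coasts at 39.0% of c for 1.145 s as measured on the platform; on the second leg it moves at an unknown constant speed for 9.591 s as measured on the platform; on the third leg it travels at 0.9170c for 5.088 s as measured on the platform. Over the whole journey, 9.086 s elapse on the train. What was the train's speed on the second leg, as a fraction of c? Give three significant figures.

Leg 1: β = 0.390; γ = 1/√(1 − 0.390²) = 1/√0.8479 = 1.086; τ_1 = 1.145/1.086 = 1.054 s.
Leg 2: speed unknown; τ_2 = 9.591/γ_2.
Leg 3: γ = 1/√(1 − 0.9170²) = 1/√0.1591 = 2.507; τ_3 = 5.088/2.507 = 2.030 s.
Total proper time: 1.054 + τ_2 + 2.030 = 9.086, so τ_2 = 9.086 − 3.084 = 6.002 s.
γ_2 = 9.591/6.002 = 1.598; β = √(1 − 1/γ²) = √0.6084.

β = 0.780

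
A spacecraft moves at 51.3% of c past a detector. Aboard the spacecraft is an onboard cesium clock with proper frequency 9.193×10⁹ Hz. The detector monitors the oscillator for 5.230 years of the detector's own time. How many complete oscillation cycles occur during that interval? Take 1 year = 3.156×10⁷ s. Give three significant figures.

β = 0.513; γ = 1/√(1 − 0.513²) = 1/√0.7368 = 1.165
During 5.230 years of lab time, the oscillator's proper time advances by τ = Δt/γ = 5.230/1.165 = 4.489 years = 1.417×10⁸ s.
N = f × τ = 9.193×10⁹ × 1.417×10⁸ = 1.303×10¹⁸.

N = 1.30×10¹⁸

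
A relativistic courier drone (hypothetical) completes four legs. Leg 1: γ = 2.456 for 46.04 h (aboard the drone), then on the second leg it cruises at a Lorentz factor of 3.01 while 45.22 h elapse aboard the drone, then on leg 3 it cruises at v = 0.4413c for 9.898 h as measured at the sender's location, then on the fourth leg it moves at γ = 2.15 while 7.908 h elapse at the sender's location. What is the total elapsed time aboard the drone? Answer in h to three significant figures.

Leg 1: 46.04 h is already measured aboard the drone.
Leg 2: 45.22 h is already measured aboard the drone.
Leg 3: γ = 1/√(1 − 0.4413²) = 1/√0.8053 = 1.114; τ_3 = 9.898/1.114 = 8.882 h.
Leg 4: γ = 2.15; τ_4 = 7.908/2.150 = 3.678 h.
Total: 46.04 + 45.22 + 8.882 + 3.678 h.

τ = 104 h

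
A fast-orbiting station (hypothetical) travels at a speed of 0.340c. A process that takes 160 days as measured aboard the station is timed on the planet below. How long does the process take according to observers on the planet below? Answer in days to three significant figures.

γ = 1/√(1 − 0.340²) = 1/√0.8844 = 1.063
The interval measured aboard the station is the proper time (both events occur at the same place in that frame); the lab-frame interval is Δt = γτ = 1.063 × 160 days.

Δt = 170 days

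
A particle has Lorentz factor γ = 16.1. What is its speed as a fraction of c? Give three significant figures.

β = 0.998

β = √(1 − 1/γ²) = √(1 − 1/16.1²) = √(1 − 0.003858) = √0.9961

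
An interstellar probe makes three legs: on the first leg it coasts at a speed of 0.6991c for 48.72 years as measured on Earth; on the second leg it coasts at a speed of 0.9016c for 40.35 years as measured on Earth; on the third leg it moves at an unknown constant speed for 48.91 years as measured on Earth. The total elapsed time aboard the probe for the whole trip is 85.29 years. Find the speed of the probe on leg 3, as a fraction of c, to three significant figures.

Leg 1: γ = 1/√(1 − 0.6991²) = 1/√0.5113 = 1.399; τ_1 = 48.72/1.399 = 34.84 years.
Leg 2: γ = 1/√(1 − 0.9016²) = 1/√0.1871 = 2.312; τ_2 = 40.35/2.312 = 17.45 years.
Leg 3: speed unknown; τ_3 = 48.91/γ_3.
Total proper time: 34.84 + 17.45 + τ_3 = 85.29, so τ_3 = 85.29 − 52.29 = 33.00 years.
γ_3 = 48.91/33.00 = 1.482; β = √(1 − 1/γ²) = √0.5448.

β = 0.738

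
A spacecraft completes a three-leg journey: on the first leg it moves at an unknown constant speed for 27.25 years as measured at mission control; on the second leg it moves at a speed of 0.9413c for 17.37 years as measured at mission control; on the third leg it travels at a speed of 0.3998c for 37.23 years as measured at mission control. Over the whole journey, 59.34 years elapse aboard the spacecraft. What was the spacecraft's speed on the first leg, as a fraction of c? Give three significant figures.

β = 0.704

Leg 1: speed unknown; τ_1 = 27.25/γ_1.
Leg 2: γ = 1/√(1 − 0.9413²) = 1/√0.1140 = 2.962; τ_2 = 17.37/2.962 = 5.864 years.
Leg 3: γ = 1/√(1 − 0.3998²) = 1/√0.8402 = 1.091; τ_3 = 37.23/1.091 = 34.13 years.
Total proper time: τ_1 + 5.864 + 34.13 = 59.34, so τ_1 = 59.34 − 39.99 = 19.35 years.
γ_1 = 27.25/19.35 = 1.408; β = √(1 − 1/γ²) = √0.4957.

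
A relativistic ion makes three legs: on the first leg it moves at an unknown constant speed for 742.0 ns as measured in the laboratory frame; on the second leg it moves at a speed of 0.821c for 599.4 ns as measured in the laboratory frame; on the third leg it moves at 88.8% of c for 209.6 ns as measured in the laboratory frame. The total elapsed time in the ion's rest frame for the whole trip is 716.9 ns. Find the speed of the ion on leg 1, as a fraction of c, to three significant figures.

β = 0.927

Leg 1: speed unknown; τ_1 = 742.0/γ_1.
Leg 2: γ = 1/√(1 − 0.821²) = 1/√0.3260 = 1.752; τ_2 = 599.4/1.752 = 342.2 ns.
Leg 3: β = 0.888; γ = 1/√(1 − 0.888²) = 1/√0.2115 = 2.175; τ_3 = 209.6/2.175 = 96.38 ns.
Total proper time: τ_1 + 342.2 + 96.38 = 716.9, so τ_1 = 716.9 − 438.6 = 278.3 ns.
γ_1 = 742.0/278.3 = 2.666; β = √(1 − 1/γ²) = √0.8593.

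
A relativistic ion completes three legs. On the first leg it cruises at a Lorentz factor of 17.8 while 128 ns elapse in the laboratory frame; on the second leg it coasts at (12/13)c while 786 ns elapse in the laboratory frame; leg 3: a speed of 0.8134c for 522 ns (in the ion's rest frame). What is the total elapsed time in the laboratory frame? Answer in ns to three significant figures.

Δt = 1810 ns

Leg 1: 128 ns is already measured in the laboratory frame.
Leg 2: 786 ns is already measured in the laboratory frame.
Leg 3: γ = 1/√(1 − 0.8134²) = 1/√0.3384 = 1.719; Δt_3 = 1.719 × 522 = 897.4 ns.
Total: 128.0 + 786.0 + 897.4 ns.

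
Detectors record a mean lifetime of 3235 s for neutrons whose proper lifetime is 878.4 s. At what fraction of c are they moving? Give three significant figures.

γ = Δt/τ₀ = 3235/878.4 = 3.683
β = √(1 − 1/γ²) = √(1 − 0.07373) = √0.9263

β = 0.962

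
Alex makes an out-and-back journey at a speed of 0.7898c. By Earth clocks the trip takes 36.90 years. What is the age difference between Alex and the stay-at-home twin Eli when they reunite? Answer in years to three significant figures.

γ = 1/√(1 − 0.7898²) = 1/√0.3762 = 1.630
Alex's elapsed proper time: τ = 36.90/1.630 = 22.63 years.
Age gap = Δt − τ = 36.90 − 22.63 years.

Δt − τ = 14.3 years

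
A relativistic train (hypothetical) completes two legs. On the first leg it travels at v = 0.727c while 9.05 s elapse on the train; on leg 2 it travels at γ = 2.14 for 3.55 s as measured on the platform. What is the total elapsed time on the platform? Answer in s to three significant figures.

Leg 1: γ = 1/√(1 − 0.727²) = 1/√0.4715 = 1.456; Δt_1 = 1.456 × 9.05 = 13.18 s.
Leg 2: 3.55 s is already measured on the platform.
Total: 13.18 + 3.550 s.

Δt = 16.7 s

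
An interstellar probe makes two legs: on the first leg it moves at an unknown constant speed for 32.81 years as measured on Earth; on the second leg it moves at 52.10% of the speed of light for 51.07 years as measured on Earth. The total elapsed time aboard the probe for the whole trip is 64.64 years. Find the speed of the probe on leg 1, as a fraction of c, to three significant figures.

Leg 1: speed unknown; τ_1 = 32.81/γ_1.
Leg 2: β = 0.5210; γ = 1/√(1 − 0.5210²) = 1/√0.7286 = 1.172; τ_2 = 51.07/1.172 = 43.59 years.
Total proper time: τ_1 + 43.59 = 64.64, so τ_1 = 64.64 − 43.59 = 21.05 years.
γ_1 = 32.81/21.05 = 1.559; β = √(1 − 1/γ²) = √0.5884.

β = 0.767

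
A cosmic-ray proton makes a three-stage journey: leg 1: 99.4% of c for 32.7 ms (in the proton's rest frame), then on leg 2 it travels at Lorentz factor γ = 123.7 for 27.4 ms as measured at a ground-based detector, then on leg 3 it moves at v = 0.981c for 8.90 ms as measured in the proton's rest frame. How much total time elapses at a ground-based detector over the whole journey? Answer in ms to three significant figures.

Δt = 372 ms

Leg 1: β = 0.994; γ = 1/√(1 − 0.994²) = 1/√0.01196 = 9.142; Δt_1 = 9.142 × 32.7 = 299.0 ms.
Leg 2: 27.4 ms is already measured at a ground-based detector.
Leg 3: γ = 1/√(1 − 0.981²) = 1/√0.03764 = 5.154; Δt_3 = 5.154 × 8.90 = 45.87 ms.
Total: 299.0 + 27.40 + 45.87 ms.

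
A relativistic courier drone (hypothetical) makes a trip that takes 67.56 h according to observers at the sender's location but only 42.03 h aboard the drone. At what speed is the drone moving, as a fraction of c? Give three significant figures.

v = 0.783c

The proper time is measured aboard the drone (both events occur at the drone's location); Δt is measured at the sender's location. γ = Δt/τ = 67.56/42.03 = 1.607.
β = √(1 − 1/γ²) = √(1 − 0.3870) = √0.6130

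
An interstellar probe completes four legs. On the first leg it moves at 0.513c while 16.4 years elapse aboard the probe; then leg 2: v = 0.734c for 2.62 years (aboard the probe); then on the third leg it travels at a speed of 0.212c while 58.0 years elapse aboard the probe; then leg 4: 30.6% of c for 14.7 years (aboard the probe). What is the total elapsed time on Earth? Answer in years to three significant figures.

Δt = 97.8 years

Leg 1: γ = 1/√(1 − 0.513²) = 1/√0.7368 = 1.165; Δt_1 = 1.165 × 16.4 = 19.11 years.
Leg 2: γ = 1/√(1 − 0.734²) = 1/√0.4612 = 1.472; Δt_2 = 1.472 × 2.62 = 3.858 years.
Leg 3: γ = 1/√(1 − 0.212²) = 1/√0.9551 = 1.023; Δt_3 = 1.023 × 58.0 = 59.35 years.
Leg 4: β = 0.306; γ = 1/√(1 − 0.306²) = 1/√0.9064 = 1.050; Δt_4 = 1.050 × 14.7 = 15.44 years.
Total: 19.11 + 3.858 + 59.35 + 15.44 years.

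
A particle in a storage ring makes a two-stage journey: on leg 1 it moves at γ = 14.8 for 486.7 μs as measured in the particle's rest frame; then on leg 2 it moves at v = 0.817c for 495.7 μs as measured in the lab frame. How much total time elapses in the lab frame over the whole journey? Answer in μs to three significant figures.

Leg 1: γ = 14.8; Δt_1 = 14.80 × 486.7 = 7203 μs.
Leg 2: 495.7 μs is already measured in the lab frame.
Total: 7203 + 495.7 μs.

Δt = 7700 μs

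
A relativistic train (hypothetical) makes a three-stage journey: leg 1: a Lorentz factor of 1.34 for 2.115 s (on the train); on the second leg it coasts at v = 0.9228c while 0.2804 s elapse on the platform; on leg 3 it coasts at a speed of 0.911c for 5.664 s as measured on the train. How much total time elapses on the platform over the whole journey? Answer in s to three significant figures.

Δt = 16.8 s

Leg 1: γ = 1.34; Δt_1 = 1.340 × 2.115 = 2.834 s.
Leg 2: 0.2804 s is already measured on the platform.
Leg 3: γ = 1/√(1 − 0.911²) = 1/√0.1701 = 2.425; Δt_3 = 2.425 × 5.664 = 13.73 s.
Total: 2.834 + 0.2804 + 13.73 s.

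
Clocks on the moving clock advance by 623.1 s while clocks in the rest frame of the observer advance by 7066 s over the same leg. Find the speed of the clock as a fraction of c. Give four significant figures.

The proper time is measured on the moving clock (both events occur at the clock's location); Δt is measured in the rest frame of the observer. γ = Δt/τ = 7066/623.1 = 11.34.
β = √(1 − 1/γ²) = √(1 − 0.007776) = √0.9922

β = 0.9961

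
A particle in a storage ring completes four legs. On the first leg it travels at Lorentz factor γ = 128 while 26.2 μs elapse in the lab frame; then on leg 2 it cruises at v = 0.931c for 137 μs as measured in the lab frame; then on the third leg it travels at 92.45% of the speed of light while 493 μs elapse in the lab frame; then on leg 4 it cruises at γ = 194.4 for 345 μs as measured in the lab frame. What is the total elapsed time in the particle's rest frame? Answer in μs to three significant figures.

Leg 1: γ = 128; τ_1 = 26.2/128.0 = 0.2047 μs.
Leg 2: γ = 1/√(1 − 0.931²) = 1/√0.1332 = 2.740; τ_2 = 137/2.740 = 50.01 μs.
Leg 3: β = 0.9245; γ = 1/√(1 − 0.9245²) = 1/√0.1453 = 2.623; τ_3 = 493/2.623 = 187.9 μs.
Leg 4: γ = 194.4; τ_4 = 345/194.4 = 1.775 μs.
Total: 0.2047 + 50.01 + 187.9 + 1.775 μs.

τ = 240 μs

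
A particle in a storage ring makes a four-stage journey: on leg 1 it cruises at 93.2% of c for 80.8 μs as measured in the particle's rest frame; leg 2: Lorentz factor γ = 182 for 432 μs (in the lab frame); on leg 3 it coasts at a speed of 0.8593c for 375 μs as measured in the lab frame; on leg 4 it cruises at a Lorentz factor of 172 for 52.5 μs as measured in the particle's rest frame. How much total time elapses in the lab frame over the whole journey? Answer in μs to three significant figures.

Δt = 1.01×10⁴ μs

Leg 1: β = 0.932; γ = 1/√(1 − 0.932²) = 1/√0.1314 = 2.759; Δt_1 = 2.759 × 80.8 = 222.9 μs.
Leg 2: 432 μs is already measured in the lab frame.
Leg 3: 375 μs is already measured in the lab frame.
Leg 4: γ = 172; Δt_4 = 172.0 × 52.5 = 9030 μs.
Total: 222.9 + 432.0 + 375.0 + 9030 μs.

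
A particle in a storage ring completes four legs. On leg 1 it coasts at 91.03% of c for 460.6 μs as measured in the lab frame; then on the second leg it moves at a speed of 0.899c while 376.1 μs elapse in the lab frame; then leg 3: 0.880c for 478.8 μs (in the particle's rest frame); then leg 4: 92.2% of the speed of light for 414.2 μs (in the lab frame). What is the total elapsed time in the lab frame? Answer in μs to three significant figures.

Leg 1: 460.6 μs is already measured in the lab frame.
Leg 2: 376.1 μs is already measured in the lab frame.
Leg 3: γ = 1/√(1 − 0.880²) = 1/√0.2256 = 2.105; Δt_3 = 2.105 × 478.8 = 1008 μs.
Leg 4: 414.2 μs is already measured in the lab frame.
Total: 460.6 + 376.1 + 1008 + 414.2 μs.

Δt = 2260 μs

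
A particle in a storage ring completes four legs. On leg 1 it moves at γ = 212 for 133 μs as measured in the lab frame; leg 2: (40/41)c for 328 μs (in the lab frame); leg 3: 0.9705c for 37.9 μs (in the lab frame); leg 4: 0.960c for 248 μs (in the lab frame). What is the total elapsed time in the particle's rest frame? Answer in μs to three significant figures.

Leg 1: γ = 212; τ_1 = 133/212.0 = 0.6274 μs.
Leg 2: γ = 1/√(1 − (40/41)²) = 41/9 ≈ 4.556; τ_2 = 328/4.556 = 72.00 μs.
Leg 3: γ = 1/√(1 − 0.9705²) = 1/√0.05813 = 4.148; τ_3 = 37.9/4.148 = 9.138 μs.
Leg 4: γ = 1/√(1 − 0.960²) = 25/7 ≈ 3.571; τ_4 = 248/3.571 = 69.44 μs.
Total: 0.6274 + 72.00 + 9.138 + 69.44 μs.

τ = 151 μs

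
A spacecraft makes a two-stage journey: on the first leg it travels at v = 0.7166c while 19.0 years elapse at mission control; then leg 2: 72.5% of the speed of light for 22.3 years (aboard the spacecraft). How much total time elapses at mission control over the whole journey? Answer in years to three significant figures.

Δt = 51.4 years

Leg 1: 19.0 years is already measured at mission control.
Leg 2: β = 0.725; γ = 1/√(1 − 0.725²) = 1/√0.4744 = 1.452; Δt_2 = 1.452 × 22.3 = 32.38 years.
Total: 19.00 + 32.38 years.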